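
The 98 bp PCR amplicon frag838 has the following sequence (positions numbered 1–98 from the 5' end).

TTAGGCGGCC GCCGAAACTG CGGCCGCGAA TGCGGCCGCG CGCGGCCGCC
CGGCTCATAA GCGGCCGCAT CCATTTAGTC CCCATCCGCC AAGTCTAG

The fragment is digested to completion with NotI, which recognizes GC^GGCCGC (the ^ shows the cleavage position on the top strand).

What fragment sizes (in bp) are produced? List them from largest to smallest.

NotI sites (GCGGCCGC) start at positions 5, 20, 32, 42, 61.
NotI cuts after base 2 of each site, so after positions 6, 21, 33, 43, 62.
Linear molecule, 5 cuts → 6 fragments:
  1–6 → 6 bp
  7–21 → 15 bp
  22–33 → 12 bp
  34–43 → 10 bp
  44–62 → 19 bp
  63–98 → 36 bp
Sorted largest to smallest: 36, 19, 15, 12, 10, 6 bp.

36, 19, 15, 12, 10, 6 bp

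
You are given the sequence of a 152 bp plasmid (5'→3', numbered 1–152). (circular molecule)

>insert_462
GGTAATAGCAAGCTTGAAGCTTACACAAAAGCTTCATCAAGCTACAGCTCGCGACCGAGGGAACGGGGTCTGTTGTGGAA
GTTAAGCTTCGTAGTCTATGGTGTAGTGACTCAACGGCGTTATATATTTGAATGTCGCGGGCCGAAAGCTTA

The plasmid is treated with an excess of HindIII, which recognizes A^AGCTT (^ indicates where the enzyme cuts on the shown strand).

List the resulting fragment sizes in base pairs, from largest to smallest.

HindIII sites (AAGCTT) start at positions 10, 17, 29, 84, 146.
HindIII cuts after the first base of each site, so after positions 10, 17, 29, 84, 146.
Circular molecule, 5 cuts → 5 fragments:
  11–17 → 7 bp
  18–29 → 12 bp
  30–84 → 55 bp
  85–146 → 62 bp
  147–152 then 1–10 → 6 + 10 = 16 bp
Sorted largest to smallest: 62, 55, 16, 12, 7 bp.

62, 55, 16, 12, 7 bp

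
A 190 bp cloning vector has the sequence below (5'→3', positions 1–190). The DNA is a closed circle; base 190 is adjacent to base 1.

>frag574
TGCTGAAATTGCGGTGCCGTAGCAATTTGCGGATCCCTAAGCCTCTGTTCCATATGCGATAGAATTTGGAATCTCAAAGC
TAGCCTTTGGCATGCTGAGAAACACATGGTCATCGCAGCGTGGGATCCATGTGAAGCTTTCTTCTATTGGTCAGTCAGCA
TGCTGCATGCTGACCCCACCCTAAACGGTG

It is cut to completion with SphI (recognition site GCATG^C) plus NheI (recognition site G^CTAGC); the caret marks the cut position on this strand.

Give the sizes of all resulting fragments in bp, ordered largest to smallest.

SphI sites (GCATGC) start at positions 90, 158, 165.
SphI cuts after base 5 of each site (before the last base), so after positions 94, 162, 169.
The NheI site (GCTAGC) starts at position 79.
NheI cuts after the first base of each site, so after position 79.
Combined cut positions: 79, 94, 162, 169.
Circular molecule, 4 cuts → 4 fragments:
  80–94 → 15 bp
  95–162 → 68 bp
  163–169 → 7 bp
  170–190 then 1–79 → 21 + 79 = 100 bp
Sorted largest to smallest: 100, 68, 15, 7 bp.

100, 68, 15, 7 bp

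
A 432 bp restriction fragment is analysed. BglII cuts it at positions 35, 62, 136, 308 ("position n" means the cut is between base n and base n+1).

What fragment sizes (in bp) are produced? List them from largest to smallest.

172, 124, 74, 35, 27 bp

Linear molecule, 4 cuts → 5 fragments:
  35 − 0 = 35 bp
  62 − 35 = 27 bp
  136 − 62 = 74 bp
  308 − 136 = 172 bp
  432 − 308 = 124 bp
Sorted largest to smallest: 172, 124, 74, 35, 27 bp.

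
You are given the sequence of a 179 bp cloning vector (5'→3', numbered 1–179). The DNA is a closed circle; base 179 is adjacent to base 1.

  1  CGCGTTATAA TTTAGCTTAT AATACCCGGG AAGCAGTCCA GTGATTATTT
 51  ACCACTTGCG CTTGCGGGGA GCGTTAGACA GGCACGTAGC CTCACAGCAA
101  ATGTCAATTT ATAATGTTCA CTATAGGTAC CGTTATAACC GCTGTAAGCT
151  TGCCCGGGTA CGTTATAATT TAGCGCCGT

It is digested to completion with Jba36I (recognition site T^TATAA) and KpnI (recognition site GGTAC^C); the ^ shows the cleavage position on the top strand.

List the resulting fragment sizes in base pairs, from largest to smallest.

Jba36I sites (TTATAA) start at positions 5, 17, 109, 133, 163.
Jba36I cuts after the first base of each site, so after positions 5, 17, 109, 133, 163.
The KpnI site (GGTACC) starts at position 126.
KpnI cuts after base 5 of each site (before the last base), so after position 130.
Combined cut positions: 5, 17, 109, 130, 133, 163.
Circular molecule, 6 cuts → 6 fragments:
  6–17 → 12 bp
  18–109 → 92 bp
  110–130 → 21 bp
  131–133 → 3 bp
  134–163 → 30 bp
  164–179 then 1–5 → 16 + 5 = 21 bp
Sorted largest to smallest: 92, 30, 21, 21, 12, 3 bp.

92, 30, 21, 21, 12, 3 bp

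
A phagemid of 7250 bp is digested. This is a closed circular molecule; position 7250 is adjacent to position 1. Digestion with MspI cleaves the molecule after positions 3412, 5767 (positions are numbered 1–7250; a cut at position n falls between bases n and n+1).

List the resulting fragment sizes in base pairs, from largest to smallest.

Circular molecule, 2 cuts → 2 fragments:
  5767 − 3412 = 2355 bp
  wrap: 7250 − 5767 + 3412 = 4895 bp
Sorted largest to smallest: 4895, 2355 bp.

4895, 2355 bp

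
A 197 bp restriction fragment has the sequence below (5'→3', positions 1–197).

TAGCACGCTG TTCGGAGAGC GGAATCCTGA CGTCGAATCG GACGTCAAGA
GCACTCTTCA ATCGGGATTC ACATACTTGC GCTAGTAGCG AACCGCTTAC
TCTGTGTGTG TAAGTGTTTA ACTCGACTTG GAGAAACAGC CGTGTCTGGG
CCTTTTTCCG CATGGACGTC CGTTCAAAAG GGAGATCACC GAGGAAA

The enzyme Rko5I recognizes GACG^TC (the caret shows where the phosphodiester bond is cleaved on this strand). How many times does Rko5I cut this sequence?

3

GACGTC occurs starting at positions 29, 41, 165.
Rko5I cuts at 3 sites.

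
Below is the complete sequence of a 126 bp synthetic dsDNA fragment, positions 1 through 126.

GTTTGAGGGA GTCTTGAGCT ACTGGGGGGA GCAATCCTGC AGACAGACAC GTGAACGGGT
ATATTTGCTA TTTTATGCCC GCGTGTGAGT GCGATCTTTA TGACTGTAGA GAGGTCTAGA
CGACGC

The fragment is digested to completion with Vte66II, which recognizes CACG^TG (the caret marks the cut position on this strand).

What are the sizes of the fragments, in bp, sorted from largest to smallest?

The Vte66II site (CACGTG) starts at position 48.
Vte66II cuts after base 4 of each site, so after position 51.
Linear molecule, 1 cut → 2 fragments:
  1–51 → 51 bp
  52–126 → 75 bp
Sorted largest to smallest: 75, 51 bp.

75, 51 bp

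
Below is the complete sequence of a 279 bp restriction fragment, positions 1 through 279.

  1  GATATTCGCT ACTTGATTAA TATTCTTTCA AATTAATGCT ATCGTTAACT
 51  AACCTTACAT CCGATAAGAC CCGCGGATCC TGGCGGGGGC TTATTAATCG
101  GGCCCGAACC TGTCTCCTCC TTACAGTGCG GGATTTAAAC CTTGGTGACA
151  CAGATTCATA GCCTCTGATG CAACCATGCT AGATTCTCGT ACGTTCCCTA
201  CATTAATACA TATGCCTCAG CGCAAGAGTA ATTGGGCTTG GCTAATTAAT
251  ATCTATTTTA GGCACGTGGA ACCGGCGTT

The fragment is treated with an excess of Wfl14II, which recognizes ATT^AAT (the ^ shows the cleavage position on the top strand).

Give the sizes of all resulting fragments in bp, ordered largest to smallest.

109, 61, 43, 32, 18, 16 bp

Wfl14II sites (ATTAAT) start at positions 16, 32, 93, 202, 245.
Wfl14II cuts after base 3 of each site, so after positions 18, 34, 95, 204, 247.
Linear molecule, 5 cuts → 6 fragments:
  1–18 → 18 bp
  19–34 → 16 bp
  35–95 → 61 bp
  96–204 → 109 bp
  205–247 → 43 bp
  248–279 → 32 bp
Sorted largest to smallest: 109, 61, 43, 32, 18, 16 bp.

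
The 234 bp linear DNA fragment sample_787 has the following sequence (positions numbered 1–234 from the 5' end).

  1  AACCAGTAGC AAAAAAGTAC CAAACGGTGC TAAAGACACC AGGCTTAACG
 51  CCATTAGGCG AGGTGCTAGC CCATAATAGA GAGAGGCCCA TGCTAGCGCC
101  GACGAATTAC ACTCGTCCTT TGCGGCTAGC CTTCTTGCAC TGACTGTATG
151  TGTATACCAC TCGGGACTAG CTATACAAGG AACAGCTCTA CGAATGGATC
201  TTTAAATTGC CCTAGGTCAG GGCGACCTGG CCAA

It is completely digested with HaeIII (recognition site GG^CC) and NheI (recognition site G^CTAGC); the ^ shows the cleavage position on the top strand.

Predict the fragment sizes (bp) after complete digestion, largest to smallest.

HaeIII sites (GGCC) start at positions 85, 229.
HaeIII cuts after base 2 of each site, so after positions 86, 230.
NheI sites (GCTAGC) start at positions 65, 92, 125.
NheI cuts after the first base of each site, so after positions 65, 92, 125.
Combined cut positions: 65, 86, 92, 125, 230.
Linear molecule, 5 cuts → 6 fragments:
  1–65 → 65 bp
  66–86 → 21 bp
  87–92 → 6 bp
  93–125 → 33 bp
  126–230 → 105 bp
  231–234 → 4 bp
Sorted largest to smallest: 105, 65, 33, 21, 6, 4 bp.

105, 65, 33, 21, 6, 4 bp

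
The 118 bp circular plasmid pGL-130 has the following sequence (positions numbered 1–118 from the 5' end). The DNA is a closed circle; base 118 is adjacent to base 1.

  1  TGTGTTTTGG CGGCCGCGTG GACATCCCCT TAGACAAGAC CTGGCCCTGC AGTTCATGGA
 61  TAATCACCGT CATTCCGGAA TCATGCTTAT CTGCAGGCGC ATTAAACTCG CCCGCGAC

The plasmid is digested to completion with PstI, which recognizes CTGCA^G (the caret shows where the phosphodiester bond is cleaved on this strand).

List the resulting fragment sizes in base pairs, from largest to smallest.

PstI sites (CTGCAG) start at positions 47, 91.
PstI cuts after base 5 of each site (before the last base), so after positions 51, 95.
Circular molecule, 2 cuts → 2 fragments:
  52–95 → 44 bp
  96–118 then 1–51 → 23 + 51 = 74 bp
Sorted largest to smallest: 74, 44 bp.

74, 44 bp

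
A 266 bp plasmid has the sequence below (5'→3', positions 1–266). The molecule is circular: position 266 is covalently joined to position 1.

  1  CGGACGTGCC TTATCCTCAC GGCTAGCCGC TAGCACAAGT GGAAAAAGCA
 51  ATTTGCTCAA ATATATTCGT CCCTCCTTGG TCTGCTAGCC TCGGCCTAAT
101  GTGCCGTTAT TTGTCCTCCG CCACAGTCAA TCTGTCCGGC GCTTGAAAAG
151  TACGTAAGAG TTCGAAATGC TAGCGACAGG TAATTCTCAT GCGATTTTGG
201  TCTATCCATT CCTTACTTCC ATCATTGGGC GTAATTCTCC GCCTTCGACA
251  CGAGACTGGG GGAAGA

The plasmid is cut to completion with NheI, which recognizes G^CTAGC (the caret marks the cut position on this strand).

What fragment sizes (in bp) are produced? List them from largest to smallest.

NheI sites (GCTAGC) start at positions 22, 29, 84, 169.
NheI cuts after the first base of each site, so after positions 22, 29, 84, 169.
Circular molecule, 4 cuts → 4 fragments:
  23–29 → 7 bp
  30–84 → 55 bp
  85–169 → 85 bp
  170–266 then 1–22 → 97 + 22 = 119 bp
Sorted largest to smallest: 119, 85, 55, 7 bp.

119, 85, 55, 7 bp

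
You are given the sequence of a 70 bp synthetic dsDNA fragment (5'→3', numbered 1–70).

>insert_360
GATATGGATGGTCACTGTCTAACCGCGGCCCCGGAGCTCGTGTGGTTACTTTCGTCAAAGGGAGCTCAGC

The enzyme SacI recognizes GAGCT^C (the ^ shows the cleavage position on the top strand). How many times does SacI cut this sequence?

2

GAGCTC occurs starting at positions 34, 62.
SacI cuts at 2 sites.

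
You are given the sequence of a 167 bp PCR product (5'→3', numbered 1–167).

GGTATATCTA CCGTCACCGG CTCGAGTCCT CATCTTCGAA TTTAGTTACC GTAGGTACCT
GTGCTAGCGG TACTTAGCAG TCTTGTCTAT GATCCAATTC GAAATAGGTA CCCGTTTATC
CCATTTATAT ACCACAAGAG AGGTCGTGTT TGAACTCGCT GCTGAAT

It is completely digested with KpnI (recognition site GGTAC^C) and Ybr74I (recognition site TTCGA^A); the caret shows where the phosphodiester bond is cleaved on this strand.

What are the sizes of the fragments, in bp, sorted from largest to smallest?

56, 44, 39, 19, 9 bp

KpnI sites (GGTACC) start at positions 54, 107.
KpnI cuts after base 5 of each site (before the last base), so after positions 58, 111.
Ybr74I sites (TTCGAA) start at positions 35, 98.
Ybr74I cuts after base 5 of each site (before the last base), so after positions 39, 102.
Combined cut positions: 39, 58, 102, 111.
Linear molecule, 4 cuts → 5 fragments:
  1–39 → 39 bp
  40–58 → 19 bp
  59–102 → 44 bp
  103–111 → 9 bp
  112–167 → 56 bp
Sorted largest to smallest: 56, 44, 39, 19, 9 bp.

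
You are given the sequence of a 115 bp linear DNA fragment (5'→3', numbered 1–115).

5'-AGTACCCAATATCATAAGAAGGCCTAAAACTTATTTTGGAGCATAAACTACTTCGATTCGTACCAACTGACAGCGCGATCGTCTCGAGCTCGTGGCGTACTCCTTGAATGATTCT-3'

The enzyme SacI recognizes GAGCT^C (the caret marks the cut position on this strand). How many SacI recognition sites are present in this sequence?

GAGCTC occurs starting at position 86.
SacI cuts at 1 site.

1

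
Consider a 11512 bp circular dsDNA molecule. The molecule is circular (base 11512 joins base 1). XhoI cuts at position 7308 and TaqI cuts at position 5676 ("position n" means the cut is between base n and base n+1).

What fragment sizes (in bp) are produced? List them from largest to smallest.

Combined cut positions (sorted): 5676, 7308.
Circular molecule, 2 cuts → 2 fragments:
  7308 − 5676 = 1632 bp
  wrap: 11512 − 7308 + 5676 = 9880 bp
Sorted largest to smallest: 9880, 1632 bp.

9880, 1632 bp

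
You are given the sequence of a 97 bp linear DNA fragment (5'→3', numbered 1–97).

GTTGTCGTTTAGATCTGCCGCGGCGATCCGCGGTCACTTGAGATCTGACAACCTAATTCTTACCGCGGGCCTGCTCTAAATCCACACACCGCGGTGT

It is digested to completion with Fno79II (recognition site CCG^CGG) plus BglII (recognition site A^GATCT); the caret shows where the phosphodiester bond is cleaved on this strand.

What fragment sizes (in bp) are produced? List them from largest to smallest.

26, 24, 11, 11, 10, 9, 6 bp

Fno79II sites (CCGCGG) start at positions 18, 28, 63, 89.
Fno79II cuts after base 3 of each site, so after positions 20, 30, 65, 91.
BglII sites (AGATCT) start at positions 11, 41.
BglII cuts after the first base of each site, so after positions 11, 41.
Combined cut positions: 11, 20, 30, 41, 65, 91.
Linear molecule, 6 cuts → 7 fragments:
  1–11 → 11 bp
  12–20 → 9 bp
  21–30 → 10 bp
  31–41 → 11 bp
  42–65 → 24 bp
  66–91 → 26 bp
  92–97 → 6 bp
Sorted largest to smallest: 26, 24, 11, 11, 10, 9, 6 bp.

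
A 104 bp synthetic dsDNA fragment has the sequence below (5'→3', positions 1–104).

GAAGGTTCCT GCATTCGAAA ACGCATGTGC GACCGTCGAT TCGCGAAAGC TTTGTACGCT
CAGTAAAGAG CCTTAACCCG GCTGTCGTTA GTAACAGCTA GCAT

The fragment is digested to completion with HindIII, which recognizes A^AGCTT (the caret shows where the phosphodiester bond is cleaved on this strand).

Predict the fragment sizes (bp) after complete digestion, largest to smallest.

57, 47 bp

The HindIII site (AAGCTT) starts at position 47.
HindIII cuts after the first base of each site, so after position 47.
Linear molecule, 1 cut → 2 fragments:
  1–47 → 47 bp
  48–104 → 57 bp
Sorted largest to smallest: 57, 47 bp.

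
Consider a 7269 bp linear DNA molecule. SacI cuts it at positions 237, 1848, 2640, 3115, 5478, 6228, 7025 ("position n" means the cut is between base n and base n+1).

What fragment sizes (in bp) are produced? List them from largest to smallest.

Linear molecule, 7 cuts → 8 fragments:
  237 − 0 = 237 bp
  1848 − 237 = 1611 bp
  2640 − 1848 = 792 bp
  3115 − 2640 = 475 bp
  5478 − 3115 = 2363 bp
  6228 − 5478 = 750 bp
  7025 − 6228 = 797 bp
  7269 − 7025 = 244 bp
Sorted largest to smallest: 2363, 1611, 797, 792, 750, 475, 244, 237 bp.

2363, 1611, 797, 792, 750, 475, 244, 237 bp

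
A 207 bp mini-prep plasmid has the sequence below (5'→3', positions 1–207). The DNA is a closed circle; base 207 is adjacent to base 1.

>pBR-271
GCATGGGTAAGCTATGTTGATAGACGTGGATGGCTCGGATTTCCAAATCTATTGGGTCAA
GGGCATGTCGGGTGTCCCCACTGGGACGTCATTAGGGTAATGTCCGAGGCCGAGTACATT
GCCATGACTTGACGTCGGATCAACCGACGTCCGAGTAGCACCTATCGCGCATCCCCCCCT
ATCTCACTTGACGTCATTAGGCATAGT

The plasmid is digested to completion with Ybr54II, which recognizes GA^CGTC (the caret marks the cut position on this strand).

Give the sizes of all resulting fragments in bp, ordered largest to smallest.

Ybr54II sites (GACGTC) start at positions 85, 131, 146, 190.
Ybr54II cuts after base 2 of each site, so after positions 86, 132, 147, 191.
Circular molecule, 4 cuts → 4 fragments:
  87–132 → 46 bp
  133–147 → 15 bp
  148–191 → 44 bp
  192–207 then 1–86 → 16 + 86 = 102 bp
Sorted largest to smallest: 102, 46, 44, 15 bp.

102, 46, 44, 15 bp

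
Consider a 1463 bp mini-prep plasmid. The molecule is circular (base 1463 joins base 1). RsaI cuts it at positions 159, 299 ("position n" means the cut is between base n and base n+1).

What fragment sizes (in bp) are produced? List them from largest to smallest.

Circular molecule, 2 cuts → 2 fragments:
  299 − 159 = 140 bp
  wrap: 1463 − 299 + 159 = 1323 bp
Sorted largest to smallest: 1323, 140 bp.

1323, 140 bp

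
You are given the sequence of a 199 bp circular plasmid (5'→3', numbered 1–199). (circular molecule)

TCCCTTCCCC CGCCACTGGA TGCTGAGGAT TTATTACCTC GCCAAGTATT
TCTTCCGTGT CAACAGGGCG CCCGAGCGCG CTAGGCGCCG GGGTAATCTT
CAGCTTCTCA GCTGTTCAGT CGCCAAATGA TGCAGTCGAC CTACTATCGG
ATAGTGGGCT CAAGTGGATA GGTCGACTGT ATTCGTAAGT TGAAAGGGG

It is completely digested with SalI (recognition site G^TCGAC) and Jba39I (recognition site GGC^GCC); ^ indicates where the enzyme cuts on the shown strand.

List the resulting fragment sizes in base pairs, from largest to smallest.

SalI sites (GTCGAC) start at positions 135, 172.
SalI cuts after the first base of each site, so after positions 135, 172.
Jba39I sites (GGCGCC) start at positions 67, 84.
Jba39I cuts after base 3 of each site, so after positions 69, 86.
Combined cut positions: 69, 86, 135, 172.
Circular molecule, 4 cuts → 4 fragments:
  70–86 → 17 bp
  87–135 → 49 bp
  136–172 → 37 bp
  173–199 then 1–69 → 27 + 69 = 96 bp
Sorted largest to smallest: 96, 49, 37, 17 bp.

96, 49, 37, 17 bp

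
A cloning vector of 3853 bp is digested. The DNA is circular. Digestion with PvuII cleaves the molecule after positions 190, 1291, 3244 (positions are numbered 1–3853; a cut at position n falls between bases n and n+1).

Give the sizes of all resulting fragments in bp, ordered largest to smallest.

Circular molecule, 3 cuts → 3 fragments:
  1291 − 190 = 1101 bp
  3244 − 1291 = 1953 bp
  wrap: 3853 − 3244 + 190 = 799 bp
Sorted largest to smallest: 1953, 1101, 799 bp.

1953, 1101, 799 bp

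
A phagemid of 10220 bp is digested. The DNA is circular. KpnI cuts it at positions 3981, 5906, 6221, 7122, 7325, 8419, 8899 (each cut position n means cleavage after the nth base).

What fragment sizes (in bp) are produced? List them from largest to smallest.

Circular molecule, 7 cuts → 7 fragments:
  5906 − 3981 = 1925 bp
  6221 − 5906 = 315 bp
  7122 − 6221 = 901 bp
  7325 − 7122 = 203 bp
  8419 − 7325 = 1094 bp
  8899 − 8419 = 480 bp
  wrap: 10220 − 8899 + 3981 = 5302 bp
Sorted largest to smallest: 5302, 1925, 1094, 901, 480, 315, 203 bp.

5302, 1925, 1094, 901, 480, 315, 203 bp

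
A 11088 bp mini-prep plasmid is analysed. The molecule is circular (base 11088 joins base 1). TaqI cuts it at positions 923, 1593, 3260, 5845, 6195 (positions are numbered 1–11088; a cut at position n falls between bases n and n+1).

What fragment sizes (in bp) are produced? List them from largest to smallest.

5816, 2585, 1667, 670, 350 bp

Circular molecule, 5 cuts → 5 fragments:
  1593 − 923 = 670 bp
  3260 − 1593 = 1667 bp
  5845 − 3260 = 2585 bp
  6195 − 5845 = 350 bp
  wrap: 11088 − 6195 + 923 = 5816 bp
Sorted largest to smallest: 5816, 2585, 1667, 670, 350 bp.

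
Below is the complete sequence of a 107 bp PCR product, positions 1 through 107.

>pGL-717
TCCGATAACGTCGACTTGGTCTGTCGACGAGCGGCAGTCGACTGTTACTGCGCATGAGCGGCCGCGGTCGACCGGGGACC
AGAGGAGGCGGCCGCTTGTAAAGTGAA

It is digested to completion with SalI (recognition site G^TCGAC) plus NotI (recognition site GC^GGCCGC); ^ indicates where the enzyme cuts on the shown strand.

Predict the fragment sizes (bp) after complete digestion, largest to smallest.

SalI sites (GTCGAC) start at positions 10, 23, 37, 67.
SalI cuts after the first base of each site, so after positions 10, 23, 37, 67.
NotI sites (GCGGCCGC) start at positions 58, 88.
NotI cuts after base 2 of each site, so after positions 59, 89.
Combined cut positions: 10, 23, 37, 59, 67, 89.
Linear molecule, 6 cuts → 7 fragments:
  1–10 → 10 bp
  11–23 → 13 bp
  24–37 → 14 bp
  38–59 → 22 bp
  60–67 → 8 bp
  68–89 → 22 bp
  90–107 → 18 bp
Sorted largest to smallest: 22, 22, 18, 14, 13, 10, 8 bp.

22, 22, 18, 14, 13, 10, 8 bp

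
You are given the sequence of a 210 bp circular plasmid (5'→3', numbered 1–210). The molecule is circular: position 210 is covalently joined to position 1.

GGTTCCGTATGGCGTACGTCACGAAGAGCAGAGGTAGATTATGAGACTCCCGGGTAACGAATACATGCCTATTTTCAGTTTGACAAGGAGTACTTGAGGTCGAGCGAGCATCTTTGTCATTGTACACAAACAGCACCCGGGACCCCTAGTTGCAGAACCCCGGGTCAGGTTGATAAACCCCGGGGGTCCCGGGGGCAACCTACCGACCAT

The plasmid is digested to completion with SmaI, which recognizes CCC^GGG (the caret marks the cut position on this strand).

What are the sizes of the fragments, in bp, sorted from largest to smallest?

SmaI sites (CCCGGG) start at positions 49, 136, 159, 179, 188.
SmaI cuts after base 3 of each site, so after positions 51, 138, 161, 181, 190.
Circular molecule, 5 cuts → 5 fragments:
  52–138 → 87 bp
  139–161 → 23 bp
  162–181 → 20 bp
  182–190 → 9 bp
  191–210 then 1–51 → 20 + 51 = 71 bp
Sorted largest to smallest: 87, 71, 23, 20, 9 bp.

87, 71, 23, 20, 9 bp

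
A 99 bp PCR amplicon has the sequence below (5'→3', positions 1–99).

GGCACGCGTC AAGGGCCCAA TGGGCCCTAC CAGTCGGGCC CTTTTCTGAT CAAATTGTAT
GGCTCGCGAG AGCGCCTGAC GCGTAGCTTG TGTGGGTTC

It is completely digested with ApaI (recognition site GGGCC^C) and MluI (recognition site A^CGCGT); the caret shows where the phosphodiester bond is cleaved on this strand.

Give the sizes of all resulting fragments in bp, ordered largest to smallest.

ApaI sites (GGGCCC) start at positions 13, 22, 36.
ApaI cuts after base 5 of each site (before the last base), so after positions 17, 26, 40.
MluI sites (ACGCGT) start at positions 4, 79.
MluI cuts after the first base of each site, so after positions 4, 79.
Combined cut positions: 4, 17, 26, 40, 79.
Linear molecule, 5 cuts → 6 fragments:
  1–4 → 4 bp
  5–17 → 13 bp
  18–26 → 9 bp
  27–40 → 14 bp
  41–79 → 39 bp
  80–99 → 20 bp
Sorted largest to smallest: 39, 20, 14, 13, 9, 4 bp.

39, 20, 14, 13, 9, 4 bp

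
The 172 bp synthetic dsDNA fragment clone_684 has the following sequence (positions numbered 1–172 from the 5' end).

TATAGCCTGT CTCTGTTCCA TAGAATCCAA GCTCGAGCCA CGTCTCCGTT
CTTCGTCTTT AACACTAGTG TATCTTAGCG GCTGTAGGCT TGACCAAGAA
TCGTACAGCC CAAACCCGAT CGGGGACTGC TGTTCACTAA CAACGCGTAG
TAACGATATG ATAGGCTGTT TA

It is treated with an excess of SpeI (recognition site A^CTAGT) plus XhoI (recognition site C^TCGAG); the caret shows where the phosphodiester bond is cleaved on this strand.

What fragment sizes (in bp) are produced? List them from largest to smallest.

The SpeI site (ACTAGT) starts at position 64.
SpeI cuts after the first base of each site, so after position 64.
The XhoI site (CTCGAG) starts at position 32.
XhoI cuts after the first base of each site, so after position 32.
Combined cut positions: 32, 64.
Linear molecule, 2 cuts → 3 fragments:
  1–32 → 32 bp
  33–64 → 32 bp
  65–172 → 108 bp
Sorted largest to smallest: 108, 32, 32 bp.

108, 32, 32 bp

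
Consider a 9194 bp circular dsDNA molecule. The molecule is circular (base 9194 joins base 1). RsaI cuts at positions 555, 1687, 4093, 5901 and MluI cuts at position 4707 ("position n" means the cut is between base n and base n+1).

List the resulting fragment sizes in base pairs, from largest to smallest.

Combined cut positions (sorted): 555, 1687, 4093, 4707, 5901.
Circular molecule, 5 cuts → 5 fragments:
  1687 − 555 = 1132 bp
  4093 − 1687 = 2406 bp
  4707 − 4093 = 614 bp
  5901 − 4707 = 1194 bp
  wrap: 9194 − 5901 + 555 = 3848 bp
Sorted largest to smallest: 3848, 2406, 1194, 1132, 614 bp.

3848, 2406, 1194, 1132, 614 bp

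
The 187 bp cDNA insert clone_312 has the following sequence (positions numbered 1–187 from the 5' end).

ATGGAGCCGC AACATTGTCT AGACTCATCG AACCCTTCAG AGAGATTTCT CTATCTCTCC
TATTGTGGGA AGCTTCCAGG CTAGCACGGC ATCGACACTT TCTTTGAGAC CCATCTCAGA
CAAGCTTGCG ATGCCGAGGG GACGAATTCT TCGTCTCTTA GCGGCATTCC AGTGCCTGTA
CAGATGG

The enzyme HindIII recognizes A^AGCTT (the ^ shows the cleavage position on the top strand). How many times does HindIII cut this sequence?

2

AAGCTT occurs starting at positions 70, 122.
HindIII cuts at 2 sites.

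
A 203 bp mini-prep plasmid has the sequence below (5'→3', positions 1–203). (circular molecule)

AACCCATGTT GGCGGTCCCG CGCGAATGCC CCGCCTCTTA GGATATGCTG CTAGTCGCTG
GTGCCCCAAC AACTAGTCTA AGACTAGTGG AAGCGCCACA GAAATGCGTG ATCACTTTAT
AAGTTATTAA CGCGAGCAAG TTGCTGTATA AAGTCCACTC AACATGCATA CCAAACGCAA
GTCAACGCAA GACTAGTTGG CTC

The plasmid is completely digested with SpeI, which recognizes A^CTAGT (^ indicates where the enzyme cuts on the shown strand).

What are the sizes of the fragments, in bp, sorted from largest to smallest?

109, 83, 11 bp

SpeI sites (ACTAGT) start at positions 72, 83, 192.
SpeI cuts after the first base of each site, so after positions 72, 83, 192.
Circular molecule, 3 cuts → 3 fragments:
  73–83 → 11 bp
  84–192 → 109 bp
  193–203 then 1–72 → 11 + 72 = 83 bp
Sorted largest to smallest: 109, 83, 11 bp.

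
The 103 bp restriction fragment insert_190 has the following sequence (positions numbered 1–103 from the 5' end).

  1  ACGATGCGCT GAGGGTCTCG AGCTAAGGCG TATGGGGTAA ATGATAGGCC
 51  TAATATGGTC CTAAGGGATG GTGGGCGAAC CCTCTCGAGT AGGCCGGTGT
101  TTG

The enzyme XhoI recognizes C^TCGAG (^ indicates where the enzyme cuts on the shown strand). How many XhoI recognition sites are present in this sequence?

CTCGAG occurs starting at positions 17, 84.
XhoI cuts at 2 sites.

2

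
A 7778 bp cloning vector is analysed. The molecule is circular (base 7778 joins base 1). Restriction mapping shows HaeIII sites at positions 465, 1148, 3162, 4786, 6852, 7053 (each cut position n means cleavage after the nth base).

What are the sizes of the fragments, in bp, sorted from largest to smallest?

Circular molecule, 6 cuts → 6 fragments:
  1148 − 465 = 683 bp
  3162 − 1148 = 2014 bp
  4786 − 3162 = 1624 bp
  6852 − 4786 = 2066 bp
  7053 − 6852 = 201 bp
  wrap: 7778 − 7053 + 465 = 1190 bp
Sorted largest to smallest: 2066, 2014, 1624, 1190, 683, 201 bp.

2066, 2014, 1624, 1190, 683, 201 bp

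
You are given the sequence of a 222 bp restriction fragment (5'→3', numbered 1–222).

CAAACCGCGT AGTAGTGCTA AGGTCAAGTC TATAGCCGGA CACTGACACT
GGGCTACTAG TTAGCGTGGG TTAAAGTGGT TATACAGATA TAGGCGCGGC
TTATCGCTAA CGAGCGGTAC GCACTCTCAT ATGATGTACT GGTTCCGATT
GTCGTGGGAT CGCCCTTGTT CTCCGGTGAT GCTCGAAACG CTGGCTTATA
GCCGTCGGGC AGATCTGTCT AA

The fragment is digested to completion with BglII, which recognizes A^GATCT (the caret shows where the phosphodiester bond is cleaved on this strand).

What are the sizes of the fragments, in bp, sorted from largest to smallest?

The BglII site (AGATCT) starts at position 211.
BglII cuts after the first base of each site, so after position 211.
Linear molecule, 1 cut → 2 fragments:
  1–211 → 211 bp
  212–222 → 11 bp
Sorted largest to smallest: 211, 11 bp.

211, 11 bp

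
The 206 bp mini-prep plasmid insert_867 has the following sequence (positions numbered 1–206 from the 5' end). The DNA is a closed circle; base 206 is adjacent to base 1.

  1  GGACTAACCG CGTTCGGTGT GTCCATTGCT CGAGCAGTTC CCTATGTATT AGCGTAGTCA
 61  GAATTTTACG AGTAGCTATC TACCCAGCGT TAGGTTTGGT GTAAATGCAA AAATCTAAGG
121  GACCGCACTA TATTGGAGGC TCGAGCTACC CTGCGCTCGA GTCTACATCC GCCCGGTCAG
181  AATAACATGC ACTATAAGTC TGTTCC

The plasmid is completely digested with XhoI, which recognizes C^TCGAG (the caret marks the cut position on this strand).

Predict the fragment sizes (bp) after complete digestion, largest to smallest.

111, 79, 16 bp

XhoI sites (CTCGAG) start at positions 29, 140, 156.
XhoI cuts after the first base of each site, so after positions 29, 140, 156.
Circular molecule, 3 cuts → 3 fragments:
  30–140 → 111 bp
  141–156 → 16 bp
  157–206 then 1–29 → 50 + 29 = 79 bp
Sorted largest to smallest: 111, 79, 16 bp.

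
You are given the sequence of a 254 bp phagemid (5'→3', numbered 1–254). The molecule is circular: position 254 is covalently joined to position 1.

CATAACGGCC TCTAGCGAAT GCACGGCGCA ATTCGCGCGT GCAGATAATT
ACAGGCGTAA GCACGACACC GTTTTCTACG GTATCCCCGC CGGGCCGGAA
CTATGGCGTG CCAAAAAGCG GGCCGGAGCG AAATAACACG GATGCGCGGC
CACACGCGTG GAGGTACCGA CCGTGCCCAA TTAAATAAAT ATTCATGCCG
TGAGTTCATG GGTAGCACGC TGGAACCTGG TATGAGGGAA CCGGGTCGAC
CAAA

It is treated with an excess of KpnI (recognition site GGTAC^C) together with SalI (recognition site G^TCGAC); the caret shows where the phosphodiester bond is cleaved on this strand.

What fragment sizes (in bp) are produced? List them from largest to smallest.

The KpnI site (GGTACC) starts at position 163.
KpnI cuts after base 5 of each site (before the last base), so after position 167.
The SalI site (GTCGAC) starts at position 245.
SalI cuts after the first base of each site, so after position 245.
Combined cut positions: 167, 245.
Circular molecule, 2 cuts → 2 fragments:
  168–245 → 78 bp
  246–254 then 1–167 → 9 + 167 = 176 bp
Sorted largest to smallest: 176, 78 bp.

176, 78 bp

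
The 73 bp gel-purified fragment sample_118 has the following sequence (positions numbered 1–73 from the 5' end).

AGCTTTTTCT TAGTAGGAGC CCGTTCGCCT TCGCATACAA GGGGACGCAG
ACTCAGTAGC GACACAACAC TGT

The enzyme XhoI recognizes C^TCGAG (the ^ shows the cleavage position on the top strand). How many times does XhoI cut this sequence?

0

No occurrence of CTCGAG is present in the sequence.
XhoI does not cut: 0 sites.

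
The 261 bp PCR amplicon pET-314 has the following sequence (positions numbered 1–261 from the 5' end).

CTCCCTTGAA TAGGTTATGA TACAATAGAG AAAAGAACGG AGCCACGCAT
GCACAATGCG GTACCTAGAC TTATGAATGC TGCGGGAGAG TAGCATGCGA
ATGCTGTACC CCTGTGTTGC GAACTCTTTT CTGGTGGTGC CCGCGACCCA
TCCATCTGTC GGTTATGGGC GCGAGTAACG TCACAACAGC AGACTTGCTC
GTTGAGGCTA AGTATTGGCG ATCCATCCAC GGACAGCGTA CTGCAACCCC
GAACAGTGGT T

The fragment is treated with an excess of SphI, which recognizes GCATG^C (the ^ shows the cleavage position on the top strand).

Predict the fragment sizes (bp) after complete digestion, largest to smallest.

SphI sites (GCATGC) start at positions 47, 93.
SphI cuts after base 5 of each site (before the last base), so after positions 51, 97.
Linear molecule, 2 cuts → 3 fragments:
  1–51 → 51 bp
  52–97 → 46 bp
  98–261 → 164 bp
Sorted largest to smallest: 164, 51, 46 bp.

164, 51, 46 bp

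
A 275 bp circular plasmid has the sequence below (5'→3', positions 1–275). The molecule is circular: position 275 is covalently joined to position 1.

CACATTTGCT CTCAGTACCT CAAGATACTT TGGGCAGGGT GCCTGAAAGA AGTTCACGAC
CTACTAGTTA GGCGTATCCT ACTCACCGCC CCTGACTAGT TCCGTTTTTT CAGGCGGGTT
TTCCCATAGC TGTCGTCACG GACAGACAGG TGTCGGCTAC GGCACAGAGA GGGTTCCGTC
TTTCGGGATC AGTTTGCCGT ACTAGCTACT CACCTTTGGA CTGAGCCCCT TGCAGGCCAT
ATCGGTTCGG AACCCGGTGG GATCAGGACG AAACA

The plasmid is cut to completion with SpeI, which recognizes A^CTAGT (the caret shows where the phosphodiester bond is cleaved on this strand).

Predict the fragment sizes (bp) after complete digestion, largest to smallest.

243, 32 bp

SpeI sites (ACTAGT) start at positions 63, 95.
SpeI cuts after the first base of each site, so after positions 63, 95.
Circular molecule, 2 cuts → 2 fragments:
  64–95 → 32 bp
  96–275 then 1–63 → 180 + 63 = 243 bp
Sorted largest to smallest: 243, 32 bp.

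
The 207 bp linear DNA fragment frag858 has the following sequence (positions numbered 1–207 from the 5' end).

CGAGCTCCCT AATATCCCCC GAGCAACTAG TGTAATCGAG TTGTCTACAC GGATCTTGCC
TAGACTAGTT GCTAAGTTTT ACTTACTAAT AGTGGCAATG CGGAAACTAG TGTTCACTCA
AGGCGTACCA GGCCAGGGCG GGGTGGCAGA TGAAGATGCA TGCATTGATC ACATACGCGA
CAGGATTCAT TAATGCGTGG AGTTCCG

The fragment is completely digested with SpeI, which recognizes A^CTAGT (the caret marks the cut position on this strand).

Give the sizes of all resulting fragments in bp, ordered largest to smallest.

SpeI sites (ACTAGT) start at positions 26, 64, 106.
SpeI cuts after the first base of each site, so after positions 26, 64, 106.
Linear molecule, 3 cuts → 4 fragments:
  1–26 → 26 bp
  27–64 → 38 bp
  65–106 → 42 bp
  107–207 → 101 bp
Sorted largest to smallest: 101, 42, 38, 26 bp.

101, 42, 38, 26 bp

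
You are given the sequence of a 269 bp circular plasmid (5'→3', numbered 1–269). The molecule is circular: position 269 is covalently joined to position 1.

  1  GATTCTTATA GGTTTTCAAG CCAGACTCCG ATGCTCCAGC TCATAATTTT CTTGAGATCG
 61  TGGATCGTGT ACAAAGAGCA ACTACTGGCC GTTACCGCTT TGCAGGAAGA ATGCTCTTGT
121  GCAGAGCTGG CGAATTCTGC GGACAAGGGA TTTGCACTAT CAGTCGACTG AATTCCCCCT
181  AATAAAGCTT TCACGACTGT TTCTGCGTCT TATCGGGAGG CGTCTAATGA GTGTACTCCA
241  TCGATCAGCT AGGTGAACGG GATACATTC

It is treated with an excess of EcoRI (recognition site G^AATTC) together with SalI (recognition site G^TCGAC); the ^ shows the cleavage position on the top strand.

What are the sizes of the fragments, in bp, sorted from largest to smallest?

EcoRI sites (GAATTC) start at positions 132, 170.
EcoRI cuts after the first base of each site, so after positions 132, 170.
The SalI site (GTCGAC) starts at position 163.
SalI cuts after the first base of each site, so after position 163.
Combined cut positions: 132, 163, 170.
Circular molecule, 3 cuts → 3 fragments:
  133–163 → 31 bp
  164–170 → 7 bp
  171–269 then 1–132 → 99 + 132 = 231 bp
Sorted largest to smallest: 231, 31, 7 bp.

231, 31, 7 bp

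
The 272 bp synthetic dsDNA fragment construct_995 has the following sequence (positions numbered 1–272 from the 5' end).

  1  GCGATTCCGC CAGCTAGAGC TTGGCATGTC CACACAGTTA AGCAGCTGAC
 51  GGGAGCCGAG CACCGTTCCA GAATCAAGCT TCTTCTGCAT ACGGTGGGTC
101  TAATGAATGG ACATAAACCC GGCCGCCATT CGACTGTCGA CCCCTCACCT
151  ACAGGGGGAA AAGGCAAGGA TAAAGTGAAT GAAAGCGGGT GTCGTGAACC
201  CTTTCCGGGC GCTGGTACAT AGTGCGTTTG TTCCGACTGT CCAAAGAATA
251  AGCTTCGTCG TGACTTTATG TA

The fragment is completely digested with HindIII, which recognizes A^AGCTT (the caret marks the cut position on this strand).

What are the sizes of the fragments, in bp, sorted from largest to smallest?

174, 76, 22 bp

HindIII sites (AAGCTT) start at positions 76, 250.
HindIII cuts after the first base of each site, so after positions 76, 250.
Linear molecule, 2 cuts → 3 fragments:
  1–76 → 76 bp
  77–250 → 174 bp
  251–272 → 22 bp
Sorted largest to smallest: 174, 76, 22 bp.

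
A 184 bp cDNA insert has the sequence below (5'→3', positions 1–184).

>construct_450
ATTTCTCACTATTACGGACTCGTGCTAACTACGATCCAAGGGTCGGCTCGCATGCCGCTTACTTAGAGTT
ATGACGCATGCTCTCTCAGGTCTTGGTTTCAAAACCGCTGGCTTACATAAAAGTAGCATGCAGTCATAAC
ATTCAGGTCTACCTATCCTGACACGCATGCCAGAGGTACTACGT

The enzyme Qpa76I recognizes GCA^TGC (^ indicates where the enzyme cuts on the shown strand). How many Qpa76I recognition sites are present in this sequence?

4

GCATGC occurs starting at positions 50, 76, 126, 165.
Qpa76I cuts at 4 sites.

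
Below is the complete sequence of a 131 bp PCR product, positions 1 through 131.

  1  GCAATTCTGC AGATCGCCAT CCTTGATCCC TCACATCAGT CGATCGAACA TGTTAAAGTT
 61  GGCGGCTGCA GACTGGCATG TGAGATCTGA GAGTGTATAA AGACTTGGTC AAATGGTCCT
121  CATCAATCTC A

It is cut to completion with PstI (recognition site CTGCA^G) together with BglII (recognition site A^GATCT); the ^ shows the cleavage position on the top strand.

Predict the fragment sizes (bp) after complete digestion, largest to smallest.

59, 48, 13, 11 bp

PstI sites (CTGCAG) start at positions 7, 66.
PstI cuts after base 5 of each site (before the last base), so after positions 11, 70.
The BglII site (AGATCT) starts at position 83.
BglII cuts after the first base of each site, so after position 83.
Combined cut positions: 11, 70, 83.
Linear molecule, 3 cuts → 4 fragments:
  1–11 → 11 bp
  12–70 → 59 bp
  71–83 → 13 bp
  84–131 → 48 bp
Sorted largest to smallest: 59, 48, 13, 11 bp.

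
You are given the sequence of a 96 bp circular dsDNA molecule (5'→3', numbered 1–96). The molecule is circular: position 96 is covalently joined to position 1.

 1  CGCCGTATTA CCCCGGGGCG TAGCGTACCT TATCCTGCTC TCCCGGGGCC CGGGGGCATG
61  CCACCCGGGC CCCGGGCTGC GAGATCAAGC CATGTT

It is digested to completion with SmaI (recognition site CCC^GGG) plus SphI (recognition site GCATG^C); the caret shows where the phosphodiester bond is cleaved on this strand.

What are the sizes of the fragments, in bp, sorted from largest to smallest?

37, 30, 9, 7, 7, 6 bp

SmaI sites (CCCGGG) start at positions 12, 42, 49, 64, 71.
SmaI cuts after base 3 of each site, so after positions 14, 44, 51, 66, 73.
The SphI site (GCATGC) starts at position 56.
SphI cuts after base 5 of each site (before the last base), so after position 60.
Combined cut positions: 14, 44, 51, 60, 66, 73.
Circular molecule, 6 cuts → 6 fragments:
  15–44 → 30 bp
  45–51 → 7 bp
  52–60 → 9 bp
  61–66 → 6 bp
  67–73 → 7 bp
  74–96 then 1–14 → 23 + 14 = 37 bp
Sorted largest to smallest: 37, 30, 9, 7, 7, 6 bp.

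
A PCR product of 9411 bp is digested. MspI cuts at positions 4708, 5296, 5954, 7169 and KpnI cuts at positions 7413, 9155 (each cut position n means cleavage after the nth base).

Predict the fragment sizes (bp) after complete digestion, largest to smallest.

4708, 1742, 1215, 658, 588, 256, 244 bp

Combined cut positions (sorted): 4708, 5296, 5954, 7169, 7413, 9155.
Linear molecule, 6 cuts → 7 fragments:
  4708 − 0 = 4708 bp
  5296 − 4708 = 588 bp
  5954 − 5296 = 658 bp
  7169 − 5954 = 1215 bp
  7413 − 7169 = 244 bp
  9155 − 7413 = 1742 bp
  9411 − 9155 = 256 bp
Sorted largest to smallest: 4708, 1742, 1215, 658, 588, 256, 244 bp.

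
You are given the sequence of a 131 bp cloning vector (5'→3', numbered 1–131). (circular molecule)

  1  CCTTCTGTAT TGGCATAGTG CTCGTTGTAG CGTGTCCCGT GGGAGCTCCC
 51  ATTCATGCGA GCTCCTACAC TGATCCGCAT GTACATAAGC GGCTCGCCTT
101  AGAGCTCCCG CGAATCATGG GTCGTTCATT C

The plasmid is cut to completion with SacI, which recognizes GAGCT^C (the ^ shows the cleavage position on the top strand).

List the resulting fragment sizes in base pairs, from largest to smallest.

72, 43, 16 bp

SacI sites (GAGCTC) start at positions 43, 59, 102.
SacI cuts after base 5 of each site (before the last base), so after positions 47, 63, 106.
Circular molecule, 3 cuts → 3 fragments:
  48–63 → 16 bp
  64–106 → 43 bp
  107–131 then 1–47 → 25 + 47 = 72 bp
Sorted largest to smallest: 72, 43, 16 bp.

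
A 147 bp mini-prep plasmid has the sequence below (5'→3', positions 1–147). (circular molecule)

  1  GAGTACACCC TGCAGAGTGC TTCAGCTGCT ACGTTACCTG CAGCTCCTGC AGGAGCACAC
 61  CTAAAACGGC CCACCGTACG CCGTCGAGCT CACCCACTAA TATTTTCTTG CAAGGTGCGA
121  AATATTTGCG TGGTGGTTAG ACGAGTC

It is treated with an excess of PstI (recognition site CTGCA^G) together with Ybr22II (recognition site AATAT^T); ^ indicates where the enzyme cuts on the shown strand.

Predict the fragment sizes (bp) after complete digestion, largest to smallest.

PstI sites (CTGCAG) start at positions 10, 38, 47.
PstI cuts after base 5 of each site (before the last base), so after positions 14, 42, 51.
Ybr22II sites (AATATT) start at positions 99, 121.
Ybr22II cuts after base 5 of each site (before the last base), so after positions 103, 125.
Combined cut positions: 14, 42, 51, 103, 125.
Circular molecule, 5 cuts → 5 fragments:
  15–42 → 28 bp
  43–51 → 9 bp
  52–103 → 52 bp
  104–125 → 22 bp
  126–147 then 1–14 → 22 + 14 = 36 bp
Sorted largest to smallest: 52, 36, 28, 22, 9 bp.

52, 36, 28, 22, 9 bp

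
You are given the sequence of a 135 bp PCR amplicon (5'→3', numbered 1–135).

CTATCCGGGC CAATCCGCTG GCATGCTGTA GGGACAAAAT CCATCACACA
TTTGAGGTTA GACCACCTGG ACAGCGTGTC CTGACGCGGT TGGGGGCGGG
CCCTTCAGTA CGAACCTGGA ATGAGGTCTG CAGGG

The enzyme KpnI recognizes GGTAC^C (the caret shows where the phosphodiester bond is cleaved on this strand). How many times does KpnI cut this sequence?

No occurrence of GGTACC is present in the sequence.
KpnI does not cut: 0 sites.

0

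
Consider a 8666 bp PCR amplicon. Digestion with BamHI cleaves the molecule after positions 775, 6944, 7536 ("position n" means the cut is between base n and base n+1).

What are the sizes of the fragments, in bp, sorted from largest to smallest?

6169, 1130, 775, 592 bp

Linear molecule, 3 cuts → 4 fragments:
  775 − 0 = 775 bp
  6944 − 775 = 6169 bp
  7536 − 6944 = 592 bp
  8666 − 7536 = 1130 bp
Sorted largest to smallest: 6169, 1130, 775, 592 bp.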